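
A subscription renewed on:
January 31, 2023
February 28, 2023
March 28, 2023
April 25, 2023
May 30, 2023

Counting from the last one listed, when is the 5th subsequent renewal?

October 31, 2023

Every date is a Tuesday; gaps 28, 28, 28, 35 days.
Each is the last Tuesday of its month (at least one falls on the 29th or later, ruling out '4th Tuesday').
Last Tuesday of June 2023: June 27, 2023.
July 2023 ends with Tuesday July 25, 2023.
Last Tuesday of August 2023: August 29, 2023.
Last Tuesday of September 2023: September 26, 2023.
October 2023 ends with Tuesday October 31, 2023.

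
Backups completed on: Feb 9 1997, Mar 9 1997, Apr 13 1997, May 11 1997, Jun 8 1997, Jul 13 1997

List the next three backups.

Aug 10 1997, Sep 14 1997, Oct 12 1997

All dates are Sundays, 28, 35, 28, 28, 35 days apart.
Specifically, the 2nd Sunday of each month.
August 1997 — 2nd Sunday is Aug 10 1997.
September 1997 — 2nd Sunday is Sep 14 1997.
October 1997 — 2nd Sunday is Oct 12 1997.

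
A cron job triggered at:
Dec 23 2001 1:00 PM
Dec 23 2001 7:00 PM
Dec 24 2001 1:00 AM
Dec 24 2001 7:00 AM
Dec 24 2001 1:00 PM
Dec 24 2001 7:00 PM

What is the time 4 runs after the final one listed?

Dec 25 2001 7:00 PM

Gaps: 6, 6, 6, 6, 6 hours — each event is 6 hours after the previous one.
Dec 24 2001 7:00 PM + 6 h = Dec 25 2001 1:00 AM.
Dec 25 2001 1:00 AM + 6 h = Dec 25 2001 7:00 AM.
Dec 25 2001 7:00 AM + 6 h = Dec 25 2001 1:00 PM.
Dec 25 2001 1:00 PM + 6 h = Dec 25 2001 7:00 PM.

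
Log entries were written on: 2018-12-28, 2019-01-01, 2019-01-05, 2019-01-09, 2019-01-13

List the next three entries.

2019-01-17, 2019-01-21, 2019-01-25

The spacing is 4, 4, 4, 4 days — always 4 days.
2019-01-13 + 4 days = 2019-01-17.
2019-01-17 + 4 days = 2019-01-21.
2019-01-21 + 4 days = 2019-01-25.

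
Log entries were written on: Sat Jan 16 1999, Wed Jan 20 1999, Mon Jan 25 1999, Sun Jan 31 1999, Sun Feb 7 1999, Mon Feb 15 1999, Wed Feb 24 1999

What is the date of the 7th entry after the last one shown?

Gaps: 4, 5, 6, 7, 8, 9 days — each gap is 1 larger than the previous one.
Next gap: 10 days. Wed Feb 24 1999 + 10 days = Sat Mar 6 1999.
Next gap: 11 days. Sat Mar 6 1999 + 11 days = Wed Mar 17 1999.
Next gap: 12 days. Wed Mar 17 1999 + 12 days = Mon Mar 29 1999.
Next gap: 13 days. Mon Mar 29 1999 + 13 days = Sun Apr 11 1999.
Next gap: 14 days. Sun Apr 11 1999 + 14 days = Sun Apr 25 1999.
Next gap: 15 days. Sun Apr 25 1999 + 15 days = Mon May 10 1999.
Next gap: 16 days. Mon May 10 1999 + 16 days = Wed May 26 1999.

Wed May 26 1999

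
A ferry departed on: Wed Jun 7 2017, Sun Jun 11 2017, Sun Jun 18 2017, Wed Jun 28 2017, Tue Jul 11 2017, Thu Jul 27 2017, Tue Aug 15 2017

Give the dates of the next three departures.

Intervals are 4, 7, 10, 13, 16, 19 days — an arithmetic progression with common difference 3.
Next gap: 22 days. Tue Aug 15 2017 + 22 days = Wed Sep 6 2017.
Next gap: 25 days. Wed Sep 6 2017 + 25 days = Sun Oct 1 2017.
Next gap: 28 days. Sun Oct 1 2017 + 28 days = Sun Oct 29 2017.

Wed Sep 6 2017, Sun Oct 1 2017, Sun Oct 29 2017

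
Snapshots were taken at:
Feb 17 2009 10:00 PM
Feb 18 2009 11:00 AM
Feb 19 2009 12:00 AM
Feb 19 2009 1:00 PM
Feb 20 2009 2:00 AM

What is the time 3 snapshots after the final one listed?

Feb 21 2009 5:00 PM

Gaps: 13, 13, 13, 13 hours — each event is 13 hours after the previous one.
Feb 20 2009 2:00 AM + 13 h = Feb 20 2009 3:00 PM.
Feb 20 2009 3:00 PM + 13 h = Feb 21 2009 4:00 AM.
Feb 21 2009 4:00 AM + 13 h = Feb 21 2009 5:00 PM.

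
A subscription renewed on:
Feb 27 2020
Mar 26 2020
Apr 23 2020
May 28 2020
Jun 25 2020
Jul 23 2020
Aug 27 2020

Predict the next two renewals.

Gaps: 28, 28, 35, 28, 28, 35 days — a mix of 28 and 35. Every date is a Thursday.
Each is the 4th Thursday of its month.
4th Thursday of September 2020: Sep 24 2020.
4th Thursday of October 2020: Oct 22 2020.

Sep 24 2020, Oct 22 2020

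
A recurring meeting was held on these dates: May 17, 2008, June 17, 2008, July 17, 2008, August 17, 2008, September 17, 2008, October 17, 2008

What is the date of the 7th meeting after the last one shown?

Gaps: 31, 30, 31, 31, 30 days — not constant. Every event is on the 17th of the month.
Pattern: the 17th of each month.
Next: November 2008 → November 17, 2008.
Next: December 2008 → December 17, 2008.
January 2009: January 17, 2009.
Next: February 2009 → February 17, 2009.
Next: March 2009 → March 17, 2009.
April 2009: April 17, 2009.
May 2009: May 17, 2009.

May 17, 2009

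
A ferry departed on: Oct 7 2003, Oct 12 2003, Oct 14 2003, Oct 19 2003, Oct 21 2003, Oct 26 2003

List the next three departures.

Oct 28 2003, Nov 2 2003, Nov 4 2003

Every event lands on a Tuesday or Sunday (gaps cycle 5, 2, 5, 2, 5).
So the schedule is: every Tuesday and Sunday.
Next Tuesday: Oct 28 2003.
The following Sunday is Nov 2 2003.
Next Tuesday: Nov 4 2003.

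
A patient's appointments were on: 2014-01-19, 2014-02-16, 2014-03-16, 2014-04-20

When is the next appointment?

2014-05-18

These are Sundays at 28- or 35-day spacing (28, 28, 35).
The pattern: 3rd Sunday of the month.
3rd Sunday of May 2014: 2014-05-18.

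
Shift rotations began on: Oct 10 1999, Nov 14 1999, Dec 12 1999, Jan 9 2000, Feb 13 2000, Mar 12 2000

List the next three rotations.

Apr 9 2000, May 14 2000, Jun 11 2000

These are Sundays at 28- or 35-day spacing (35, 28, 28, 35, 28).
The pattern: 2nd Sunday of the month.
April 2000 — 2nd Sunday is Apr 9 2000.
2nd Sunday of May 2000: May 14 2000.
June 2000 — 2nd Sunday is Jun 11 2000.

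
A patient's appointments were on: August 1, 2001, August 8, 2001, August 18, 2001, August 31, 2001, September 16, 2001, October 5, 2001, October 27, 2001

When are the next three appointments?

The spacing grows by 3 each time: 7, 10, 13, 16, 19, 22 days.
Next gap: 25 days. October 27, 2001 + 25 days = November 21, 2001.
Next gap: 28 days. November 21, 2001 + 28 days = December 19, 2001.
Next gap: 31 days. December 19, 2001 + 31 days = January 19, 2002.

November 21, 2001; December 19, 2001; January 19, 2002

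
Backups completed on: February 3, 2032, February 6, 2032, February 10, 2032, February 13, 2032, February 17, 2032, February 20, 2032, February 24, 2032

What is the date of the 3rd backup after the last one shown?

March 5, 2032

Gaps: 3, 4, 3, 4, 3, 4 days — not constant, but cyclic with period 2.
The events fall on every Tuesday and Friday.
The following Friday is February 27, 2032.
The following Tuesday is March 2, 2032.
The following Friday is March 5, 2032.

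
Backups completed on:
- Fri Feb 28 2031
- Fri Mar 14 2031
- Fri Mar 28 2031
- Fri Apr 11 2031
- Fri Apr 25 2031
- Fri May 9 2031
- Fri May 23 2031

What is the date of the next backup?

Gaps between consecutive events: 14, 14, 14, 14, 14, 14 days — a constant 14-day interval.
Fri May 23 2031 + 14 days = Fri Jun 6 2031.

Fri Jun 6 2031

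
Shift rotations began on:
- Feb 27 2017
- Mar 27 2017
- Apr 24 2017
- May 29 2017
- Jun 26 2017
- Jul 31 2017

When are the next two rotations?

Aug 28 2017, Sep 25 2017

All Mondays; the gaps (28, 28, 35, 28, 35) vary with month length.
This is the last Monday of each month.
August 2017 ends with Monday Aug 28 2017.
September 2017 ends with Monday Sep 25 2017.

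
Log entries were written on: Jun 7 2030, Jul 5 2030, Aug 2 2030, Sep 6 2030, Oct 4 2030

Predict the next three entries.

Nov 1 2030, Dec 6 2030, Jan 3 2031

Gaps: 28, 28, 35, 28 days — a mix of 28 and 35. Every date is a Friday.
Each is the 1st Friday of its month.
1st Friday of November 2030: Nov 1 2030.
1st Friday of December 2030: Dec 6 2030.
1st Friday of January 2031: Jan 3 2031.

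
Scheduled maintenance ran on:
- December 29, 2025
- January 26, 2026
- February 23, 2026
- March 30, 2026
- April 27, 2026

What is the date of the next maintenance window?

All Mondays; the gaps (28, 28, 35, 28) vary with month length.
This is the last Monday of each month.
Last Monday of May 2026: May 25, 2026.

May 25, 2026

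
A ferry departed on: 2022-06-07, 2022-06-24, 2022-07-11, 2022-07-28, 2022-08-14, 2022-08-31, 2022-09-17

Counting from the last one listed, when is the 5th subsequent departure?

2022-12-11

Every event comes 17 days after the last (17, 17, 17, 17, 17, 17).
2022-09-17 + 17 days = 2022-10-04.
2022-10-04 + 17 days = 2022-10-21.
2022-10-21 + 17 days = 2022-11-07.
2022-11-07 + 17 days = 2022-11-24.
2022-11-24 + 17 days = 2022-12-11.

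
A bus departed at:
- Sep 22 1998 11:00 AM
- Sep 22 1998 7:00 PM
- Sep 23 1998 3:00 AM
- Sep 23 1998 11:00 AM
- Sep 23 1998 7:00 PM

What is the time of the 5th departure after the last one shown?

Sep 25 1998 11:00 AM

The interval is a steady 8 hours (8, 8, 8, 8).
Sep 23 1998 7:00 PM + 8 h = Sep 24 1998 3:00 AM.
Sep 24 1998 3:00 AM + 8 h = Sep 24 1998 11:00 AM.
Sep 24 1998 11:00 AM + 8 h = Sep 24 1998 7:00 PM.
Sep 24 1998 7:00 PM + 8 h = Sep 25 1998 3:00 AM.
Sep 25 1998 3:00 AM + 8 h = Sep 25 1998 11:00 AM.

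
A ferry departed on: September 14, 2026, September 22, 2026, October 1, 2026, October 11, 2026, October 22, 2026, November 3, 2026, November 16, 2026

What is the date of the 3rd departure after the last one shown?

Intervals are 8, 9, 10, 11, 12, 13 days — an arithmetic progression with common difference 1.
Next gap: 14 days. November 16, 2026 + 14 days = November 30, 2026.
Next gap: 15 days. November 30, 2026 + 15 days = December 15, 2026.
Next gap: 16 days. December 15, 2026 + 16 days = December 31, 2026.

December 31, 2026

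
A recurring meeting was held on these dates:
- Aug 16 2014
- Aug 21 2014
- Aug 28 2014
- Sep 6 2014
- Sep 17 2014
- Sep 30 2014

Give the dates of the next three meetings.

Oct 15 2014, Nov 1 2014, Nov 20 2014

Intervals are 5, 7, 9, 11, 13 days — an arithmetic progression with common difference 2.
Next gap: 15 days. Sep 30 2014 + 15 days = Oct 15 2014.
Next gap: 17 days. Oct 15 2014 + 17 days = Nov 1 2014.
Next gap: 19 days. Nov 1 2014 + 19 days = Nov 20 2014.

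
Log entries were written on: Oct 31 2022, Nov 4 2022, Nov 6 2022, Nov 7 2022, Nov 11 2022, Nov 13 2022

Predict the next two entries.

Gaps: 4, 2, 1, 4, 2 days — not constant, but cyclic with period 3.
The events fall on every Monday, Friday and Sunday.
Next Monday: Nov 14 2022.
Next Friday: Nov 18 2022.

Nov 14 2022, Nov 18 2022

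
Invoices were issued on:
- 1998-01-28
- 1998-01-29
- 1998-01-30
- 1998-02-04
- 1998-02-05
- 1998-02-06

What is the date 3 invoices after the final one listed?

1998-02-13

Every event lands on a Wednesday or Thursday or Friday (gaps cycle 1, 1, 5, 1, 1).
So the schedule is: every Wednesday, Thursday and Friday.
Next Wednesday: 1998-02-11.
The following Thursday is 1998-02-12.
The following Friday is 1998-02-13.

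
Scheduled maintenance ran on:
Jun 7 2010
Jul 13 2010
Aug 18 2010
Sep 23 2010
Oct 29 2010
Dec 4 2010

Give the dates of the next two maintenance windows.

Gaps between consecutive events: 36, 36, 36, 36, 36 days — a constant 36-day interval.
Dec 4 2010 + 36 days = Jan 9 2011.
Jan 9 2011 + 36 days = Feb 14 2011.

Jan 9 2011, Feb 14 2011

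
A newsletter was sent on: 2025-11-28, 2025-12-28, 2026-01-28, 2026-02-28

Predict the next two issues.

2026-03-28, 2026-04-28

Each date is the 28th; the gaps (30, 31, 31) track the month lengths.
The rule is the 28th of each month.
Next: March 2026 → 2026-03-28.
April 2026: 2026-04-28.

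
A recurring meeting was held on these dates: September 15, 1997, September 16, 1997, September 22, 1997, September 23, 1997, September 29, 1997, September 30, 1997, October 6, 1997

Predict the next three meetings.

Gaps: 1, 6, 1, 6, 1, 6 days — not constant, but cyclic with period 2.
The events fall on every Monday and Tuesday.
Next Tuesday: October 7, 1997.
Next Monday: October 13, 1997.
The following Tuesday is October 14, 1997.

October 7, 1997; October 13, 1997; October 14, 1997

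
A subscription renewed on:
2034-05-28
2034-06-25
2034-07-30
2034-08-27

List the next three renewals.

Every date is a Sunday; gaps 28, 35, 28 days.
Each is the last Sunday of its month (at least one falls on the 29th or later, ruling out '4th Sunday').
Last Sunday of September 2034: 2034-09-24.
Last Sunday of October 2034: 2034-10-29.
November 2034 ends with Sunday 2034-11-26.

2034-09-24, 2034-10-29, 2034-11-26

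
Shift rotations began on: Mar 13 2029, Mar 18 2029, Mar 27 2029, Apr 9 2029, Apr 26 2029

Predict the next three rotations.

The spacing grows by 4 each time: 5, 9, 13, 17 days.
Next gap: 21 days. Apr 26 2029 + 21 days = May 17 2029.
Next gap: 25 days. May 17 2029 + 25 days = Jun 11 2029.
Next gap: 29 days. Jun 11 2029 + 29 days = Jul 10 2029.

May 17 2029, Jun 11 2029, Jul 10 2029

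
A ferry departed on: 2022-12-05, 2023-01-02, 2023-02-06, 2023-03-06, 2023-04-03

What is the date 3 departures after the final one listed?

Gaps: 28, 35, 28, 28 days — a mix of 28 and 35. Every date is a Monday.
Each is the 1st Monday of its month.
May 2023 — 1st Monday is 2023-05-01.
1st Monday of June 2023: 2023-06-05.
1st Monday of July 2023: 2023-07-03.

2023-07-03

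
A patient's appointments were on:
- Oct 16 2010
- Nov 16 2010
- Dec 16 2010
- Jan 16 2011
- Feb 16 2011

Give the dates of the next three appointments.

Gaps: 31, 30, 31, 31 days — not constant. Every event is on the 16th of the month.
Pattern: the 16th of each month.
Next: March 2011 → Mar 16 2011.
Next: April 2011 → Apr 16 2011.
May 2011: May 16 2011.

Mar 16 2011, Apr 16 2011, May 16 2011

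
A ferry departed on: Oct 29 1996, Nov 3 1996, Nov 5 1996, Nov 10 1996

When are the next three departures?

Gaps: 5, 2, 5 days — not constant, but cyclic with period 2.
The events fall on every Tuesday and Sunday.
Next Tuesday: Nov 12 1996.
The following Sunday is Nov 17 1996.
Next Tuesday: Nov 19 1996.

Nov 12 1996, Nov 17 1996, Nov 19 1996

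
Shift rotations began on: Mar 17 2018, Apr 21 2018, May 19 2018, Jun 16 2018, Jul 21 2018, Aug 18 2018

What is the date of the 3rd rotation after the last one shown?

Nov 17 2018

Gaps: 35, 28, 28, 35, 28 days — a mix of 28 and 35. Every date is a Saturday.
Each is the 3rd Saturday of its month.
September 2018 — 3rd Saturday is Sep 15 2018.
October 2018 — 3rd Saturday is Oct 20 2018.
November 2018 — 3rd Saturday is Nov 17 2018.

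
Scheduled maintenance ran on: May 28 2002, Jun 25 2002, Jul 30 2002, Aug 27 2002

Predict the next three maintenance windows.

Sep 24 2002, Oct 29 2002, Nov 26 2002

These are Tuesdays with 28, 35, 28-day gaps.
Each is the final Tuesday of its month — Jul 30 2002 is past the 28th, so '4th Tuesday' doesn't fit.
September 2002 ends with Tuesday Sep 24 2002.
October 2002 ends with Tuesday Oct 29 2002.
November 2002 ends with Tuesday Nov 26 2002.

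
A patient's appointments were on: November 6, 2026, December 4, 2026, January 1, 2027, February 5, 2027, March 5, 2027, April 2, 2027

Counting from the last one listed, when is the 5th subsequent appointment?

All dates are Fridays, 28, 28, 35, 28, 28 days apart.
Specifically, the 1st Friday of each month.
1st Friday of May 2027: May 7, 2027.
June 2027 — 1st Friday is June 4, 2027.
1st Friday of July 2027: July 2, 2027.
August 2027 — 1st Friday is August 6, 2027.
1st Friday of September 2027: September 3, 2027.

September 3, 2027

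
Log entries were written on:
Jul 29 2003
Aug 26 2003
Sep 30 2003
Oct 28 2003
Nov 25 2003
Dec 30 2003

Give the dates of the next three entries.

These are Tuesdays with 28, 35, 28, 28, 35-day gaps.
Each is the final Tuesday of its month — Jul 29 2003 is past the 28th, so '4th Tuesday' doesn't fit.
Last Tuesday of January 2004: Jan 27 2004.
February 2004 ends with Tuesday Feb 24 2004.
Last Tuesday of March 2004: Mar 30 2004.

Jan 27 2004, Feb 24 2004, Mar 30 2004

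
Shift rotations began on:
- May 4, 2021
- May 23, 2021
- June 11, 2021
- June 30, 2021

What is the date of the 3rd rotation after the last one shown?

Every event comes 19 days after the last (19, 19, 19).
June 30, 2021 + 19 days = July 19, 2021.
July 19, 2021 + 19 days = August 7, 2021.
August 7, 2021 + 19 days = August 26, 2021.

August 26, 2021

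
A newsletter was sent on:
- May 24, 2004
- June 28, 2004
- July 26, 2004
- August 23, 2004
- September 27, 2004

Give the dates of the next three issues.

October 25, 2004; November 22, 2004; December 27, 2004

These are Mondays at 28- or 35-day spacing (35, 28, 28, 35).
The pattern: 4th Monday of the month.
October 2004 — 4th Monday is October 25, 2004.
November 2004 — 4th Monday is November 22, 2004.
December 2004 — 4th Monday is December 27, 2004.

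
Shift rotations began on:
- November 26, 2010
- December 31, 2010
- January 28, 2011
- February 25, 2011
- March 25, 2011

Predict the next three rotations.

April 29, 2011; May 27, 2011; June 24, 2011

All Fridays; the gaps (35, 28, 28, 28) vary with month length.
This is the last Friday of each month.
April 2011 ends with Friday April 29, 2011.
May 2011 ends with Friday May 27, 2011.
June 2011 ends with Friday June 24, 2011.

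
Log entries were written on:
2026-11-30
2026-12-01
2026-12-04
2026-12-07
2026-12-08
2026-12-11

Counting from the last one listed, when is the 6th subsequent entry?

2026-12-25

The gap pattern 1, 3, 3, 1, 3 repeats every 3 events.
These are the Mondays, Tuesdays and Fridays of each week.
Next Monday: 2026-12-14.
The following Tuesday is 2026-12-15.
Next Friday: 2026-12-18.
Next Monday: 2026-12-21.
Next Tuesday: 2026-12-22.
The following Friday is 2026-12-25.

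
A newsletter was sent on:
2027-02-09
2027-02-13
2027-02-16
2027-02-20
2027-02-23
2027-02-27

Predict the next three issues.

2027-03-02, 2027-03-06, 2027-03-09

The gap pattern 4, 3, 4, 3, 4 repeats every 2 events.
These are the Tuesdays and Saturdays of each week.
Next Tuesday: 2027-03-02.
The following Saturday is 2027-03-06.
The following Tuesday is 2027-03-09.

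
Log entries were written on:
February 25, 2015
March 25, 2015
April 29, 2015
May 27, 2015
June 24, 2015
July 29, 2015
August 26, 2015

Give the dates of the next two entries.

September 30, 2015; October 28, 2015

All Wednesdays; the gaps (28, 35, 28, 28, 35, 28) vary with month length.
This is the last Wednesday of each month.
Last Wednesday of September 2015: September 30, 2015.
October 2015 ends with Wednesday October 28, 2015.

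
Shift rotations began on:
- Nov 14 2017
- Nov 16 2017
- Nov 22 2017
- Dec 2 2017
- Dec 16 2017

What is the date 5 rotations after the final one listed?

Apr 25 2018

The spacing grows by 4 each time: 2, 6, 10, 14 days.
Next gap: 18 days. Dec 16 2017 + 18 days = Jan 3 2018.
Next gap: 22 days. Jan 3 2018 + 22 days = Jan 25 2018.
Next gap: 26 days. Jan 25 2018 + 26 days = Feb 20 2018.
Next gap: 30 days. Feb 20 2018 + 30 days = Mar 22 2018.
Next gap: 34 days. Mar 22 2018 + 34 days = Apr 25 2018.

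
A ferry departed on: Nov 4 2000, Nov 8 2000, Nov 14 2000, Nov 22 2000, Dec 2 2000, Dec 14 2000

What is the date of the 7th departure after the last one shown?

The spacing grows by 2 each time: 4, 6, 8, 10, 12 days.
Next gap: 14 days. Dec 14 2000 + 14 days = Dec 28 2000.
Next gap: 16 days. Dec 28 2000 + 16 days = Jan 13 2001.
Next gap: 18 days. Jan 13 2001 + 18 days = Jan 31 2001.
Next gap: 20 days. Jan 31 2001 + 20 days = Feb 20 2001.
Next gap: 22 days. Feb 20 2001 + 22 days = Mar 14 2001.
Next gap: 24 days. Mar 14 2001 + 24 days = Apr 7 2001.
Next gap: 26 days. Apr 7 2001 + 26 days = May 3 2001.

May 3 2001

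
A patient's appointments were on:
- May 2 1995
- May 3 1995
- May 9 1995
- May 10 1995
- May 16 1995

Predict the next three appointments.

May 17 1995, May 23 1995, May 24 1995

Gaps: 1, 6, 1, 6 days — not constant, but cyclic with period 2.
The events fall on every Tuesday and Wednesday.
Next Wednesday: May 17 1995.
The following Tuesday is May 23 1995.
Next Wednesday: May 24 1995.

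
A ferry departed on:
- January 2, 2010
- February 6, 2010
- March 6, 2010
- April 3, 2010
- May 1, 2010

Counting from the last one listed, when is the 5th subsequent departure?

October 2, 2010

Gaps: 35, 28, 28, 28 days — a mix of 28 and 35. Every date is a Saturday.
Each is the 1st Saturday of its month.
June 2010 — 1st Saturday is June 5, 2010.
1st Saturday of July 2010: July 3, 2010.
1st Saturday of August 2010: August 7, 2010.
September 2010 — 1st Saturday is September 4, 2010.
1st Saturday of October 2010: October 2, 2010.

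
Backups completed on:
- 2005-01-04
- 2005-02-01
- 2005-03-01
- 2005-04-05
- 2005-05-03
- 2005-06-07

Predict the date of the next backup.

2005-07-05

All dates are Tuesdays, 28, 28, 35, 28, 35 days apart.
Specifically, the 1st Tuesday of each month.
1st Tuesday of July 2005: 2005-07-05.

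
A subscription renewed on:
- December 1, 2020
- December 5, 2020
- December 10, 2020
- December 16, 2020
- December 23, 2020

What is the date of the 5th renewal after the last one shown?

February 11, 2021

The spacing grows by 1 each time: 4, 5, 6, 7 days.
Next gap: 8 days. December 23, 2020 + 8 days = December 31, 2020.
Next gap: 9 days. December 31, 2020 + 9 days = January 9, 2021.
Next gap: 10 days. January 9, 2021 + 10 days = January 19, 2021.
Next gap: 11 days. January 19, 2021 + 11 days = January 30, 2021.
Next gap: 12 days. January 30, 2021 + 12 days = February 11, 2021.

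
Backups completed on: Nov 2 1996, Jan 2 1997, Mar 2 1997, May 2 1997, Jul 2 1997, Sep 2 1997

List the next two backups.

Nov 2 1997, Jan 2 1998

The day-of-month is always 2 (61, 59, 61, 61, 62 days between events).
So this recurs on the 2nd of every 2 months.
November 1997: Nov 2 1997.
January 1998: Jan 2 1998.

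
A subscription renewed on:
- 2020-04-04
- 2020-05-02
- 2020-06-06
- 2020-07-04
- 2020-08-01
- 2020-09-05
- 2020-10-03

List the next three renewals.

All dates are Saturdays, 28, 35, 28, 28, 35, 28 days apart.
Specifically, the 1st Saturday of each month.
November 2020 — 1st Saturday is 2020-11-07.
1st Saturday of December 2020: 2020-12-05.
January 2021 — 1st Saturday is 2021-01-02.

2020-11-07, 2020-12-05, 2021-01-02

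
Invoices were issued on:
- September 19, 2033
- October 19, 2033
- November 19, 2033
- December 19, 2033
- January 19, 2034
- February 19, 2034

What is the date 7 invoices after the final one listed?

The day-of-month is always 19 (30, 31, 30, 31, 31 days between events).
So this recurs on the 19th of each month.
March 2034: March 19, 2034.
April 2034: April 19, 2034.
Next: May 2034 → May 19, 2034.
June 2034: June 19, 2034.
Next: July 2034 → July 19, 2034.
Next: August 2034 → August 19, 2034.
September 2034: September 19, 2034.

September 19, 2034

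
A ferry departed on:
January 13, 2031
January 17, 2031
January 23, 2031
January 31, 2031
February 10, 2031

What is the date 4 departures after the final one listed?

Gaps: 4, 6, 8, 10 days — each gap is 2 larger than the previous one.
Next gap: 12 days. February 10, 2031 + 12 days = February 22, 2031.
Next gap: 14 days. February 22, 2031 + 14 days = March 8, 2031.
Next gap: 16 days. March 8, 2031 + 16 days = March 24, 2031.
Next gap: 18 days. March 24, 2031 + 18 days = April 11, 2031.

April 11, 2031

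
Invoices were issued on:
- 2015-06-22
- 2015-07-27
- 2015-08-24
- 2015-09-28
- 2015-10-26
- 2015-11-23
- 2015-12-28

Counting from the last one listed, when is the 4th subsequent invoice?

2016-04-25

All dates are Mondays, 35, 28, 35, 28, 28, 35 days apart.
Specifically, the 4th Monday of each month.
4th Monday of January 2016: 2016-01-25.
4th Monday of February 2016: 2016-02-22.
4th Monday of March 2016: 2016-03-28.
April 2016 — 4th Monday is 2016-04-25.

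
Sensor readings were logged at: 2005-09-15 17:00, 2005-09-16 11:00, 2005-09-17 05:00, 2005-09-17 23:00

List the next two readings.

The interval is a steady 18 hours (18, 18, 18).
2005-09-17 23:00 + 18 h = 2005-09-18 17:00.
2005-09-18 17:00 + 18 h = 2005-09-19 11:00.

2005-09-18 17:00, 2005-09-19 11:00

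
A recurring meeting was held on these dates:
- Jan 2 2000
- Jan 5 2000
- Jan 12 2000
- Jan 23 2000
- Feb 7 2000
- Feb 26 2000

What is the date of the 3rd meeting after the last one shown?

May 17 2000

Gaps: 3, 7, 11, 15, 19 days — each gap is 4 larger than the previous one.
Next gap: 23 days. Feb 26 2000 + 23 days = Mar 20 2000.
Next gap: 27 days. Mar 20 2000 + 27 days = Apr 16 2000.
Next gap: 31 days. Apr 16 2000 + 31 days = May 17 2000.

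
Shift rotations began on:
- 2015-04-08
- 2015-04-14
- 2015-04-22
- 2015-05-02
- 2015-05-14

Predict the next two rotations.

2015-05-28, 2015-06-13

Gaps: 6, 8, 10, 12 days — each gap is 2 larger than the previous one.
Next gap: 14 days. 2015-05-14 + 14 days = 2015-05-28.
Next gap: 16 days. 2015-05-28 + 16 days = 2015-06-13.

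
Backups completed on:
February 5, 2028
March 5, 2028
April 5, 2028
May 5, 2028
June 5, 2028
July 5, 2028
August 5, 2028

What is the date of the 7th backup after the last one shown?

March 5, 2029

Each date is the 5th; the gaps (29, 31, 30, 31, 30, 31) track the month lengths.
The rule is the 5th of each month.
Next: September 2028 → September 5, 2028.
October 2028: October 5, 2028.
Next: November 2028 → November 5, 2028.
December 2028: December 5, 2028.
Next: January 2029 → January 5, 2029.
February 2029: February 5, 2029.
March 2029: March 5, 2029.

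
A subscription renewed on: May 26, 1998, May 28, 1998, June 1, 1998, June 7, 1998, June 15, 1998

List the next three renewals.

June 25, 1998; July 7, 1998; July 21, 1998

The spacing grows by 2 each time: 2, 4, 6, 8 days.
Next gap: 10 days. June 15, 1998 + 10 days = June 25, 1998.
Next gap: 12 days. June 25, 1998 + 12 days = July 7, 1998.
Next gap: 14 days. July 7, 1998 + 14 days = July 21, 1998.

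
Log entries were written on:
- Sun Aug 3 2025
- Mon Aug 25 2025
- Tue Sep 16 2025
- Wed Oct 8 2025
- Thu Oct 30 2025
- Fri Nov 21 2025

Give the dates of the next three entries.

Gaps between consecutive events: 22, 22, 22, 22, 22 days — a constant 22-day interval.
Fri Nov 21 2025 + 22 days = Sat Dec 13 2025.
Sat Dec 13 2025 + 22 days = Sun Jan 4 2026.
Sun Jan 4 2026 + 22 days = Mon Jan 26 2026.

Sat Dec 13 2025, Sun Jan 4 2026, Mon Jan 26 2026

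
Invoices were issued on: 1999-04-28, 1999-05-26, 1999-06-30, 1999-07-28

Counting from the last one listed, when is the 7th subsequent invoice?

Every date is a Wednesday; gaps 28, 35, 28 days.
Each is the last Wednesday of its month (at least one falls on the 29th or later, ruling out '4th Wednesday').
August 1999 ends with Wednesday 1999-08-25.
Last Wednesday of September 1999: 1999-09-29.
October 1999 ends with Wednesday 1999-10-27.
Last Wednesday of November 1999: 1999-11-24.
December 1999 ends with Wednesday 1999-12-29.
January 2000 ends with Wednesday 2000-01-26.
Last Wednesday of February 2000: 2000-02-23.

2000-02-23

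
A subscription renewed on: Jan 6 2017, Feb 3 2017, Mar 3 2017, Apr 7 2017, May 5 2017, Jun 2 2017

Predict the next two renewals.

These are Fridays at 28- or 35-day spacing (28, 28, 35, 28, 28).
The pattern: 1st Friday of the month.
July 2017 — 1st Friday is Jul 7 2017.
August 2017 — 1st Friday is Aug 4 2017.

Jul 7 2017, Aug 4 2017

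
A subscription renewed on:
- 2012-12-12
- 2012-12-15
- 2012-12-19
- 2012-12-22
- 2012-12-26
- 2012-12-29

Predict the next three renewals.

2013-01-02, 2013-01-05, 2013-01-09

The gap pattern 3, 4, 3, 4, 3 repeats every 2 events.
These are the Wednesdays and Saturdays of each week.
The following Wednesday is 2013-01-02.
Next Saturday: 2013-01-05.
Next Wednesday: 2013-01-09.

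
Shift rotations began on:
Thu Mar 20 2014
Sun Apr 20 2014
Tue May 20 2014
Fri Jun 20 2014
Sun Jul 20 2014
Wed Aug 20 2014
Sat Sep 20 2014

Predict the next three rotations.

The day-of-month is always 20 (31, 30, 31, 30, 31, 31 days between events).
So this recurs on the 20th of each month.
October 2014: Mon Oct 20 2014.
Next: November 2014 → Thu Nov 20 2014.
December 2014: Sat Dec 20 2014.

Mon Oct 20 2014, Thu Nov 20 2014, Sat Dec 20 2014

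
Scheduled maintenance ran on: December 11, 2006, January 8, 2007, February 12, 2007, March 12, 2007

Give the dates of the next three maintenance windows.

April 9, 2007; May 14, 2007; June 11, 2007

These are Mondays at 28- or 35-day spacing (28, 35, 28).
The pattern: 2nd Monday of the month.
April 2007 — 2nd Monday is April 9, 2007.
2nd Monday of May 2007: May 14, 2007.
2nd Monday of June 2007: June 11, 2007.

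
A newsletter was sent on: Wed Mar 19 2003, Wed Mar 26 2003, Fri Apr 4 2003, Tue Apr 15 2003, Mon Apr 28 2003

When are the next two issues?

Intervals are 7, 9, 11, 13 days — an arithmetic progression with common difference 2.
Next gap: 15 days. Mon Apr 28 2003 + 15 days = Tue May 13 2003.
Next gap: 17 days. Tue May 13 2003 + 17 days = Fri May 30 2003.

Tue May 13 2003, Fri May 30 2003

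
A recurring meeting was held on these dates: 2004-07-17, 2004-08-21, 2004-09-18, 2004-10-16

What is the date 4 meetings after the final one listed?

These are Saturdays at 28- or 35-day spacing (35, 28, 28).
The pattern: 3rd Saturday of the month.
November 2004 — 3rd Saturday is 2004-11-20.
3rd Saturday of December 2004: 2004-12-18.
3rd Saturday of January 2005: 2005-01-15.
3rd Saturday of February 2005: 2005-02-19.

2005-02-19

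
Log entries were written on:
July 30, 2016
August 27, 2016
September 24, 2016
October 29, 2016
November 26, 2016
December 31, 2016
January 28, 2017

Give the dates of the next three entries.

February 25, 2017; March 25, 2017; April 29, 2017

All Saturdays; the gaps (28, 28, 35, 28, 35, 28) vary with month length.
This is the last Saturday of each month.
February 2017 ends with Saturday February 25, 2017.
March 2017 ends with Saturday March 25, 2017.
April 2017 ends with Saturday April 29, 2017.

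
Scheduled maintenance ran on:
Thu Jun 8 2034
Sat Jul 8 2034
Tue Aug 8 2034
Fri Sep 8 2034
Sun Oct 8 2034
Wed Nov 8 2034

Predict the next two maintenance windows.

Fri Dec 8 2034, Mon Jan 8 2035

Gaps: 30, 31, 31, 30, 31 days — not constant. Every event is on the 8th of the month.
Pattern: the 8th of each month.
December 2034: Fri Dec 8 2034.
Next: January 2035 → Mon Jan 8 2035.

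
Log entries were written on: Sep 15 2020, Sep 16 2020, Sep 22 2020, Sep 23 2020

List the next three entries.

Sep 29 2020, Sep 30 2020, Oct 6 2020

Gaps: 1, 6, 1 days — not constant, but cyclic with period 2.
The events fall on every Tuesday and Wednesday.
Next Tuesday: Sep 29 2020.
The following Wednesday is Sep 30 2020.
Next Tuesday: Oct 6 2020.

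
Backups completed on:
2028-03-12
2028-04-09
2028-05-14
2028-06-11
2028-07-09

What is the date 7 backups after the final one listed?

Gaps: 28, 35, 28, 28 days — a mix of 28 and 35. Every date is a Sunday.
Each is the 2nd Sunday of its month.
August 2028 — 2nd Sunday is 2028-08-13.
September 2028 — 2nd Sunday is 2028-09-10.
2nd Sunday of October 2028: 2028-10-08.
November 2028 — 2nd Sunday is 2028-11-12.
2nd Sunday of December 2028: 2028-12-10.
2nd Sunday of January 2029: 2029-01-14.
2nd Sunday of February 2029: 2029-02-11.

2029-02-11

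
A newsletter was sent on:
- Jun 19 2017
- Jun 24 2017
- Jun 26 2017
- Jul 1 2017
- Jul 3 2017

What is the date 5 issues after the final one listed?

Gaps: 5, 2, 5, 2 days — not constant, but cyclic with period 2.
The events fall on every Monday and Saturday.
The following Saturday is Jul 8 2017.
Next Monday: Jul 10 2017.
Next Saturday: Jul 15 2017.
The following Monday is Jul 17 2017.
The following Saturday is Jul 22 2017.

Jul 22 2017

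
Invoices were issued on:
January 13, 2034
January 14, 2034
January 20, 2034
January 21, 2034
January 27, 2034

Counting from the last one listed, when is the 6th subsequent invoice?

Gaps: 1, 6, 1, 6 days — not constant, but cyclic with period 2.
The events fall on every Friday and Saturday.
The following Saturday is January 28, 2034.
Next Friday: February 3, 2034.
The following Saturday is February 4, 2034.
Next Friday: February 10, 2034.
Next Saturday: February 11, 2034.
Next Friday: February 17, 2034.

February 17, 2034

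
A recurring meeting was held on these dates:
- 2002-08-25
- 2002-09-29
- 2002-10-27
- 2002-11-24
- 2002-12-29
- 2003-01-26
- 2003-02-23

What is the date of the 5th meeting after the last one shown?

2003-07-27

These are Sundays with 35, 28, 28, 35, 28, 28-day gaps.
Each is the final Sunday of its month — 2002-09-29 is past the 28th, so '4th Sunday' doesn't fit.
Last Sunday of March 2003: 2003-03-30.
Last Sunday of April 2003: 2003-04-27.
May 2003 ends with Sunday 2003-05-25.
Last Sunday of June 2003: 2003-06-29.
Last Sunday of July 2003: 2003-07-27.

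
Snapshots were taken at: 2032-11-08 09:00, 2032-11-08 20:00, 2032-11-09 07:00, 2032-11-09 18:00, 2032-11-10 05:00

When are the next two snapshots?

2032-11-10 16:00, 2032-11-11 03:00

The interval is a steady 11 hours (11, 11, 11, 11).
2032-11-10 05:00 + 11 h = 2032-11-10 16:00.
2032-11-10 16:00 + 11 h = 2032-11-11 03:00.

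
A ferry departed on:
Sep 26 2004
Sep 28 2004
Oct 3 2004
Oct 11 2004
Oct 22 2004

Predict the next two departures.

Nov 5 2004, Nov 22 2004

Gaps: 2, 5, 8, 11 days — each gap is 3 larger than the previous one.
Next gap: 14 days. Oct 22 2004 + 14 days = Nov 5 2004.
Next gap: 17 days. Nov 5 2004 + 17 days = Nov 22 2004.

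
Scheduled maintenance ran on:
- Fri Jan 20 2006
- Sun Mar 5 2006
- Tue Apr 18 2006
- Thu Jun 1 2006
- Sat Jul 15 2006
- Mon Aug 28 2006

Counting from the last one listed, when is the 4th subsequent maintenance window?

The spacing is 44, 44, 44, 44, 44 days — always 44 days.
Mon Aug 28 2006 + 44 days = Wed Oct 11 2006.
Wed Oct 11 2006 + 44 days = Fri Nov 24 2006.
Fri Nov 24 2006 + 44 days = Sun Jan 7 2007.
Sun Jan 7 2007 + 44 days = Tue Feb 20 2007.

Tue Feb 20 2007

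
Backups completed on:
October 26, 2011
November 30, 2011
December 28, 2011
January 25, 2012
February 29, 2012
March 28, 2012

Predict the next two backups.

Every date is a Wednesday; gaps 35, 28, 28, 35, 28 days.
Each is the last Wednesday of its month (at least one falls on the 29th or later, ruling out '4th Wednesday').
Last Wednesday of April 2012: April 25, 2012.
Last Wednesday of May 2012: May 30, 2012.

April 25, 2012; May 30, 2012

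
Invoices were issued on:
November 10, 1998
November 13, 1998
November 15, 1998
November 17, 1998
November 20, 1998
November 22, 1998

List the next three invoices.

Gaps: 3, 2, 2, 3, 2 days — not constant, but cyclic with period 3.
The events fall on every Tuesday, Friday and Sunday.
The following Tuesday is November 24, 1998.
Next Friday: November 27, 1998.
Next Sunday: November 29, 1998.

November 24, 1998; November 27, 1998; November 29, 1998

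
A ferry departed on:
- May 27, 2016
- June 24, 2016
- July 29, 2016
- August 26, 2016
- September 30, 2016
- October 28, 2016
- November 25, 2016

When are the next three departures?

December 30, 2016; January 27, 2017; February 24, 2017

Every date is a Friday; gaps 28, 35, 28, 35, 28, 28 days.
Each is the last Friday of its month (at least one falls on the 29th or later, ruling out '4th Friday').
Last Friday of December 2016: December 30, 2016.
January 2017 ends with Friday January 27, 2017.
Last Friday of February 2017: February 24, 2017.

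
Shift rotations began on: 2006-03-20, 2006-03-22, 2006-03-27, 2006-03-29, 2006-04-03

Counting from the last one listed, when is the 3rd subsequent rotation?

Gaps: 2, 5, 2, 5 days — not constant, but cyclic with period 2.
The events fall on every Monday and Wednesday.
The following Wednesday is 2006-04-05.
The following Monday is 2006-04-10.
The following Wednesday is 2006-04-12.

2006-04-12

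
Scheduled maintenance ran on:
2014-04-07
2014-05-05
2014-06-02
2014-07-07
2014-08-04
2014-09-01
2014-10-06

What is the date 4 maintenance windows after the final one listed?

2015-02-02

Gaps: 28, 28, 35, 28, 28, 35 days — a mix of 28 and 35. Every date is a Monday.
Each is the 1st Monday of its month.
1st Monday of November 2014: 2014-11-03.
December 2014 — 1st Monday is 2014-12-01.
1st Monday of January 2015: 2015-01-05.
February 2015 — 1st Monday is 2015-02-02.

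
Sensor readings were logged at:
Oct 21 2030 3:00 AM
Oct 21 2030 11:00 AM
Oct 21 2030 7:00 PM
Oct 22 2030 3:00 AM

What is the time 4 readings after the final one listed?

Oct 23 2030 11:00 AM

Spacing: 8, 8, 8 h — constant 8 h.
Oct 22 2030 3:00 AM + 8 h = Oct 22 2030 11:00 AM.
Oct 22 2030 11:00 AM + 8 h = Oct 22 2030 7:00 PM.
Oct 22 2030 7:00 PM + 8 h = Oct 23 2030 3:00 AM.
Oct 23 2030 3:00 AM + 8 h = Oct 23 2030 11:00 AM.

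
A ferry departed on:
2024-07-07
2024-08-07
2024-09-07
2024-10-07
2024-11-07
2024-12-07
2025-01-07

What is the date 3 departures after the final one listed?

The day-of-month is always 7 (31, 31, 30, 31, 30, 31 days between events).
So this recurs on the 7th of each month.
February 2025: 2025-02-07.
March 2025: 2025-03-07.
April 2025: 2025-04-07.

2025-04-07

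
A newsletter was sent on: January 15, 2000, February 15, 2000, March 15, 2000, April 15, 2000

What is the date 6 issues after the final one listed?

The day-of-month is always 15 (31, 29, 31 days between events).
So this recurs on the 15th of each month.
May 2000: May 15, 2000.
June 2000: June 15, 2000.
Next: July 2000 → July 15, 2000.
August 2000: August 15, 2000.
September 2000: September 15, 2000.
Next: October 2000 → October 15, 2000.

October 15, 2000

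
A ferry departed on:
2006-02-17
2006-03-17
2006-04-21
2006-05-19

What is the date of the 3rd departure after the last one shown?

All dates are Fridays, 28, 35, 28 days apart.
Specifically, the 3rd Friday of each month.
3rd Friday of June 2006: 2006-06-16.
July 2006 — 3rd Friday is 2006-07-21.
3rd Friday of August 2006: 2006-08-18.

2006-08-18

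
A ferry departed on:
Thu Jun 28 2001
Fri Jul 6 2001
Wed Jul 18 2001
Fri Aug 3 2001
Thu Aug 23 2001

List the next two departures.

Sun Sep 16 2001, Sun Oct 14 2001

Gaps: 8, 12, 16, 20 days — each gap is 4 larger than the previous one.
Next gap: 24 days. Thu Aug 23 2001 + 24 days = Sun Sep 16 2001.
Next gap: 28 days. Sun Sep 16 2001 + 28 days = Sun Oct 14 2001.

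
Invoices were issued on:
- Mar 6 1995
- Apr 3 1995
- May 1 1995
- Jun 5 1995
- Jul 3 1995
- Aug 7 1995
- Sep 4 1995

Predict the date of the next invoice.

These are Mondays at 28- or 35-day spacing (28, 28, 35, 28, 35, 28).
The pattern: 1st Monday of the month.
1st Monday of October 1995: Oct 2 1995.

Oct 2 1995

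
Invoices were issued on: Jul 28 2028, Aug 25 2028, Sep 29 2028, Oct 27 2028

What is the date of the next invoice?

All Fridays; the gaps (28, 35, 28) vary with month length.
This is the last Friday of each month.
November 2028 ends with Friday Nov 24 2028.

Nov 24 2028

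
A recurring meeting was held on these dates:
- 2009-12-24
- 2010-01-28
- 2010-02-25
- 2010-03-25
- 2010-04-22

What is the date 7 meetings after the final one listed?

2010-11-25

Gaps: 35, 28, 28, 28 days — a mix of 28 and 35. Every date is a Thursday.
Each is the 4th Thursday of its month.
4th Thursday of May 2010: 2010-05-27.
4th Thursday of June 2010: 2010-06-24.
July 2010 — 4th Thursday is 2010-07-22.
August 2010 — 4th Thursday is 2010-08-26.
September 2010 — 4th Thursday is 2010-09-23.
4th Thursday of October 2010: 2010-10-28.
4th Thursday of November 2010: 2010-11-25.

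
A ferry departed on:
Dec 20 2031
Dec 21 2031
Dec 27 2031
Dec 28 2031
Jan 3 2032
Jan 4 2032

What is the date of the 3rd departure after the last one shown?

Every event lands on a Saturday or Sunday (gaps cycle 1, 6, 1, 6, 1).
So the schedule is: every Saturday and Sunday.
Next Saturday: Jan 10 2032.
The following Sunday is Jan 11 2032.
Next Saturday: Jan 17 2032.

Jan 17 2032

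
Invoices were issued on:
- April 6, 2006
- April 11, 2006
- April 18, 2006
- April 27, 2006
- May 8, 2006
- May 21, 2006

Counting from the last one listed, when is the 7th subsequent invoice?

October 15, 2006

The spacing grows by 2 each time: 5, 7, 9, 11, 13 days.
Next gap: 15 days. May 21, 2006 + 15 days = June 5, 2006.
Next gap: 17 days. June 5, 2006 + 17 days = June 22, 2006.
Next gap: 19 days. June 22, 2006 + 19 days = July 11, 2006.
Next gap: 21 days. July 11, 2006 + 21 days = August 1, 2006.
Next gap: 23 days. August 1, 2006 + 23 days = August 24, 2006.
Next gap: 25 days. August 24, 2006 + 25 days = September 18, 2006.
Next gap: 27 days. September 18, 2006 + 27 days = October 15, 2006.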